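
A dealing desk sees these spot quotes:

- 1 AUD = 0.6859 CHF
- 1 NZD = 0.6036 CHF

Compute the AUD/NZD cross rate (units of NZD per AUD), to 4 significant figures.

AUD/NZD = 1.136

1 AUD × 0.6859 = 0.6859 CHF
0.6859 CHF ÷ 0.6036 = 1.13635 NZD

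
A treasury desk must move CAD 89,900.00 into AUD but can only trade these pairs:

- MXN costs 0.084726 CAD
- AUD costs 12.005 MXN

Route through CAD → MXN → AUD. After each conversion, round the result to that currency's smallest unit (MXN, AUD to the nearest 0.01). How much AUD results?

AUD 88,385.46

CAD 89,900.00 ÷ 0.084726 = MXN 1,061,067.44
MXN 1,061,067.44 ÷ 12.005 = AUD 88,385.46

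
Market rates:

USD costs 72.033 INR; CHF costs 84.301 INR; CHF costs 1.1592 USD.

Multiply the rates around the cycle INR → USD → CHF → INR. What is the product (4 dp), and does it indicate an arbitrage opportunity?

1.0096 (arbitrage exists)

Around INR → USD → CHF → INR: 1 ÷ 72.033 ÷ 1.1592 × 84.301 = 1.009585
Product > 1; profitable direction is INR → USD → CHF → INR.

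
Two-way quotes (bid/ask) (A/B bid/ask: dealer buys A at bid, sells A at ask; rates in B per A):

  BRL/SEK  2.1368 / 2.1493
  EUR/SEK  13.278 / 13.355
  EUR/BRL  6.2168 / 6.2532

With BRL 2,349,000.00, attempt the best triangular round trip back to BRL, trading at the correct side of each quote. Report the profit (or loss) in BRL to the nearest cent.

Net result: BRL -12,477.89 (no profitable arbitrage after spreads)

Best loop BRL → SEK → EUR → BRL:
BRL 2,349,000.00 × 2.1368 (sell BRL at bid) = SEK 5,019,343.20
SEK 5,019,343.20 ÷ 13.355 (buy EUR at ask) = EUR 375,840.00
EUR 375,840.00 × 6.2168 (sell EUR at bid) = BRL 2,336,522.11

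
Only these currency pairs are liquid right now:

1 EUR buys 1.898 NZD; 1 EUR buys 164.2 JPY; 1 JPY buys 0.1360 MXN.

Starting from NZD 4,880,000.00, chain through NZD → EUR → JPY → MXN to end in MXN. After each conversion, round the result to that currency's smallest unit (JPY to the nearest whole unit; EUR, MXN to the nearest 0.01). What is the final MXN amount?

MXN 57,416,362.50

NZD 4,880,000.00 ÷ 1.898 = EUR 2,571,127.50
EUR 2,571,127.50 × 164.2 = JPY 422,179,136
JPY 422,179,136 × 0.1360 = MXN 57,416,362.50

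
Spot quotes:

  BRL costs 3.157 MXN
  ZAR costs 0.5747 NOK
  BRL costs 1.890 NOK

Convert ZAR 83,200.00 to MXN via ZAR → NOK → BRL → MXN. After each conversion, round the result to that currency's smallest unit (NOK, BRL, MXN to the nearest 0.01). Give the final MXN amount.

ZAR 83,200.00 × 0.5747 = NOK 47,815.04
NOK 47,815.04 ÷ 1.890 = BRL 25,298.96
BRL 25,298.96 × 3.157 = MXN 79,868.82

MXN 79,868.82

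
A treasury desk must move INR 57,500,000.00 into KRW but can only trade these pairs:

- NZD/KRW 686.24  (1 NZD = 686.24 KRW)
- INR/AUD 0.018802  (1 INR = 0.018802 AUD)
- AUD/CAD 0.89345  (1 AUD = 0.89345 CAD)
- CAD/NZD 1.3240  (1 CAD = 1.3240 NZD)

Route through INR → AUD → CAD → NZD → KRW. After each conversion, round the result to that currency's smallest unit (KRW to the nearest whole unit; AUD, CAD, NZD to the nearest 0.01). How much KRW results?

KRW 877,619,291

INR 57,500,000.00 × 0.018802 = AUD 1,081,115.00
AUD 1,081,115.00 × 0.89345 = CAD 965,922.20
CAD 965,922.20 × 1.3240 = NZD 1,278,880.99
NZD 1,278,880.99 × 686.24 = KRW 877,619,291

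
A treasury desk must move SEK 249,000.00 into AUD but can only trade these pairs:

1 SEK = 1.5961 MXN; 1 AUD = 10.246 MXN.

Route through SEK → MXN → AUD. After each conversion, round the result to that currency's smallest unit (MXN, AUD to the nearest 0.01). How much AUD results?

AUD 38,788.69

SEK 249,000.00 × 1.5961 = MXN 397,428.90
MXN 397,428.90 ÷ 10.246 = AUD 38,788.69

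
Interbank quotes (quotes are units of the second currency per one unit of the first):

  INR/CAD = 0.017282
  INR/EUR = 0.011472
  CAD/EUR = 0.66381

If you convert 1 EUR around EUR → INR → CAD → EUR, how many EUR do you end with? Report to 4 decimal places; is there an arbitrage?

Around EUR → INR → CAD → EUR: 1 ÷ 0.011472 × 0.017282 × 0.66381 = 0.999997
Product ≈ 1 (deviation 0.000%, within rounding noise).

1.0000 (no arbitrage)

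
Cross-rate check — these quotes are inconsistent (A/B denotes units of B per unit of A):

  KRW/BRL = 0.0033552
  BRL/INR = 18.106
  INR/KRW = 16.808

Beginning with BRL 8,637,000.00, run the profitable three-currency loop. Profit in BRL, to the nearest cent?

Profitable loop is BRL → INR → KRW → BRL:
BRL 8,637,000.00 × 18.106 = INR 156,381,522.00
INR 156,381,522.00 × 16.808 = KRW 2,628,460,622
KRW 2,628,460,622 × 0.0033552 = BRL 8,819,011.08
Profit = BRL 8,819,011.08 − BRL 8,637,000.00

Profit: BRL 182,011.08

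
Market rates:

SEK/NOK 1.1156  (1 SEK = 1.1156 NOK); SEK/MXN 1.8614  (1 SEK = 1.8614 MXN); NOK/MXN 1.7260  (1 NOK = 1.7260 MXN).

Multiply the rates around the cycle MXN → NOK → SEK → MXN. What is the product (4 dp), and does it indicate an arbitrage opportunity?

Around MXN → NOK → SEK → MXN: 1 ÷ 1.7260 ÷ 1.1156 × 1.8614 = 0.966697
Product < 1; profitable direction is MXN → SEK → NOK → MXN.

0.9667 (arbitrage exists)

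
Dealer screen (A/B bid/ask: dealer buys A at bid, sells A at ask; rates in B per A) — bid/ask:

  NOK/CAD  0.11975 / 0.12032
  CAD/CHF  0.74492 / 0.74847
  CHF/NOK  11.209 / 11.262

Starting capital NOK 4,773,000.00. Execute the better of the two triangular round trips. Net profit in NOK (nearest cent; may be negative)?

Best loop NOK → CAD → CHF → NOK:
NOK 4,773,000.00 × 0.11975 (sell NOK at bid) = CAD 571,566.75
CAD 571,566.75 × 0.74492 (sell CAD at bid) = CHF 425,771.50
CHF 425,771.50 × 11.209 (sell CHF at bid) = NOK 4,772,472.78

Net result: NOK -527.22 (no profitable arbitrage after spreads)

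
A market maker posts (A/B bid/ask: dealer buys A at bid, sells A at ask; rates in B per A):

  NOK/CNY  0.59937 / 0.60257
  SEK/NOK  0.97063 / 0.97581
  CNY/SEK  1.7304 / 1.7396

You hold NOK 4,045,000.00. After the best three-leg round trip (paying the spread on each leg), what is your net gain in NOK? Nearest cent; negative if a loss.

Net profit: NOK 27,056.02

Best loop NOK → CNY → SEK → NOK:
NOK 4,045,000.00 × 0.59937 (sell NOK at bid) = CNY 2,424,451.65
CNY 2,424,451.65 × 1.7304 (sell CNY at bid) = SEK 4,195,271.14
SEK 4,195,271.14 × 0.97063 (sell SEK at bid) = NOK 4,072,056.02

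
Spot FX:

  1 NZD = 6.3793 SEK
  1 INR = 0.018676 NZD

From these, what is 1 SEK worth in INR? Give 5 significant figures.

SEK/INR = 8.3935

1 SEK ÷ 6.3793 = 0.156757 NZD
0.156757 NZD ÷ 0.018676 = 8.3935 INR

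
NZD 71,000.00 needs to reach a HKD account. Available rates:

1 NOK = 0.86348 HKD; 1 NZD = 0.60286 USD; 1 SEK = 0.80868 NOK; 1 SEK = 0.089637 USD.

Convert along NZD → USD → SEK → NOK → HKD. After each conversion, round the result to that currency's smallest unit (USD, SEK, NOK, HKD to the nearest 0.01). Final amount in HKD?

NZD 71,000.00 × 0.60286 = USD 42,803.06
USD 42,803.06 ÷ 0.089637 = SEK 477,515.53
SEK 477,515.53 × 0.80868 = NOK 386,157.26
NOK 386,157.26 × 0.86348 = HKD 333,439.07

HKD 333,439.07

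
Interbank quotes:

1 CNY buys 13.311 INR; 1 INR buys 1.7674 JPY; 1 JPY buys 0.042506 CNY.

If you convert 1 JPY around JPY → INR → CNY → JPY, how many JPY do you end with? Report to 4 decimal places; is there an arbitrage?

Around JPY → INR → CNY → JPY: 1 ÷ 1.7674 ÷ 13.311 ÷ 0.042506 = 1.000010
Product ≈ 1 (deviation 0.001%, within rounding noise).

1.0000 (no arbitrage)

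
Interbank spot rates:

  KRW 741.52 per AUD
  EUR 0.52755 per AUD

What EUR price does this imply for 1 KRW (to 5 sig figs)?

KRW/EUR = 0.00071144

1 KRW ÷ 741.52 = 0.00134858 AUD
0.00134858 AUD × 0.52755 = 0.000711444 EUR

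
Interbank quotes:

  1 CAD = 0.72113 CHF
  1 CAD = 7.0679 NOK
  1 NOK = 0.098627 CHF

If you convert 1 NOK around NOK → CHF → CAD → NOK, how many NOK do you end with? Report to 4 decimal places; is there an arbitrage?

0.9667 (arbitrage exists)

Around NOK → CHF → CAD → NOK: 1 × 0.098627 ÷ 0.72113 × 7.0679 = 0.966658
Product < 1; profitable direction is NOK → CAD → CHF → NOK.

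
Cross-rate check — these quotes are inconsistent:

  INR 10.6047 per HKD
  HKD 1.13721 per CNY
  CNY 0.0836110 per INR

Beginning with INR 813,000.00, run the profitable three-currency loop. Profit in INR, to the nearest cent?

Profit: INR 6,771.89

Profitable loop is INR → CNY → HKD → INR:
INR 813,000.00 × 0.0836110 = CNY 67,975.74
CNY 67,975.74 × 1.13721 = HKD 77,302.69
HKD 77,302.69 × 10.6047 = INR 819,771.89
Profit = INR 819,771.89 − INR 813,000.00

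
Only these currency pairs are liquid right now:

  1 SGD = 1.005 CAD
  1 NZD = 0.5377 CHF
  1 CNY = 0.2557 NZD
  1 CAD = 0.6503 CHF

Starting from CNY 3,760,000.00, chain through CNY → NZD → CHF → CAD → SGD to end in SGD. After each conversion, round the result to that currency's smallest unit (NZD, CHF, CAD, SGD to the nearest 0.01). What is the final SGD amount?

CNY 3,760,000.00 × 0.2557 = NZD 961,432.00
NZD 961,432.00 × 0.5377 = CHF 516,961.99
CHF 516,961.99 ÷ 0.6503 = CAD 794,959.23
CAD 794,959.23 ÷ 1.005 = SGD 791,004.21

SGD 791,004.21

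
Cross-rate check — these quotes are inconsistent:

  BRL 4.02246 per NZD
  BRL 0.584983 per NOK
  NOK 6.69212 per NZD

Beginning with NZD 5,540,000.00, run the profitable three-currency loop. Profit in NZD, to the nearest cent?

Profit: NZD 152,388.51

Profitable loop is NZD → BRL → NOK → NZD:
NZD 5,540,000.00 × 4.02246 = BRL 22,284,428.40
BRL 22,284,428.40 ÷ 0.584983 = NOK 38,094,147.01
NOK 38,094,147.01 ÷ 6.69212 = NZD 5,692,388.51
Profit = NZD 5,692,388.51 − NZD 5,540,000.00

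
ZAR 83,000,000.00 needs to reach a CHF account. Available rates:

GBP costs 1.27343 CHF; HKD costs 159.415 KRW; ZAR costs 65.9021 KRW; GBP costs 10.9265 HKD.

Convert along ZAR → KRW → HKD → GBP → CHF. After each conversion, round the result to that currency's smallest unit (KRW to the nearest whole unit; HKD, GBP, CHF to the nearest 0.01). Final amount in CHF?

ZAR 83,000,000.00 × 65.9021 = KRW 5,469,874,300
KRW 5,469,874,300 ÷ 159.415 = HKD 34,312,168.24
HKD 34,312,168.24 ÷ 10.9265 = GBP 3,140,270.74
GBP 3,140,270.74 × 1.27343 = CHF 3,998,914.97

CHF 3,998,914.97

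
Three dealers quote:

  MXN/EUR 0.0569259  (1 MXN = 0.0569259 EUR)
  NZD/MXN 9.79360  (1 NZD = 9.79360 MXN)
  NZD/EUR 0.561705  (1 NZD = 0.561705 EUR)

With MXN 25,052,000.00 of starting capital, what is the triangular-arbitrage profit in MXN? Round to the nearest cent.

Profit: MXN 188,527.39

Profitable loop is MXN → NZD → EUR → MXN:
MXN 25,052,000.00 ÷ 9.79360 = NZD 2,557,997.06
NZD 2,557,997.06 × 0.561705 = EUR 1,436,839.74
EUR 1,436,839.74 ÷ 0.0569259 = MXN 25,240,527.39
Profit = MXN 25,240,527.39 − MXN 25,052,000.00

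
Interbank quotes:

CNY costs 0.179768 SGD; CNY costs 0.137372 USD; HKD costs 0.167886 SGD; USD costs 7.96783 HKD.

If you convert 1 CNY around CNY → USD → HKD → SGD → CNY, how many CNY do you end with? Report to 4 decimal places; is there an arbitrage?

1.0222 (arbitrage exists)

Around CNY → USD → HKD → SGD → CNY: 1 × 0.137372 × 7.96783 × 0.167886 ÷ 0.179768 = 1.022211
Product > 1; profitable direction is CNY → USD → HKD → SGD → CNY.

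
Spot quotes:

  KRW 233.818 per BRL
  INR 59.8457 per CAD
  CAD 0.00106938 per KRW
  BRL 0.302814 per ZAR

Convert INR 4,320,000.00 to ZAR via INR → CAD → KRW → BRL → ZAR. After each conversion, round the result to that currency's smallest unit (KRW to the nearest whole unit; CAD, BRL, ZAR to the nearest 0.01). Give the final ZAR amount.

INR 4,320,000.00 ÷ 59.8457 = CAD 72,185.64
CAD 72,185.64 ÷ 0.00106938 = KRW 67,502,328
KRW 67,502,328 ÷ 233.818 = BRL 288,696.03
BRL 288,696.03 ÷ 0.302814 = ZAR 953,377.42

ZAR 953,377.42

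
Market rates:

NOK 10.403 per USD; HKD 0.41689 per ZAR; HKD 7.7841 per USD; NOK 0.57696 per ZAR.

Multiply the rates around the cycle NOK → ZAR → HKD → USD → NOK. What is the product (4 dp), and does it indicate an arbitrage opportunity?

0.9657 (arbitrage exists)

Around NOK → ZAR → HKD → USD → NOK: 1 ÷ 0.57696 × 0.41689 ÷ 7.7841 × 10.403 = 0.965664
Product < 1; profitable direction is NOK → USD → HKD → ZAR → NOK.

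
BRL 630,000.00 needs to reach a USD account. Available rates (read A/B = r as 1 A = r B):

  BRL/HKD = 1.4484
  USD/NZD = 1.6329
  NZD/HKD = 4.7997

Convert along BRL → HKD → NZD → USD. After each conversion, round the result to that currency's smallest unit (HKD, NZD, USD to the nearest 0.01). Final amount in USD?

USD 116,427.45

BRL 630,000.00 × 1.4484 = HKD 912,492.00
HKD 912,492.00 ÷ 4.7997 = NZD 190,114.38
NZD 190,114.38 ÷ 1.6329 = USD 116,427.45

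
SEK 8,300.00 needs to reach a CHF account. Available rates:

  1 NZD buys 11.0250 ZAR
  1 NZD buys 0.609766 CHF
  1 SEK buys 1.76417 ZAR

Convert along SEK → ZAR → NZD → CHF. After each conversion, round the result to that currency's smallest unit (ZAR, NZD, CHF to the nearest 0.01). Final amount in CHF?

CHF 809.85

SEK 8,300.00 × 1.76417 = ZAR 14,642.61
ZAR 14,642.61 ÷ 11.0250 = NZD 1,328.13
NZD 1,328.13 × 0.609766 = CHF 809.85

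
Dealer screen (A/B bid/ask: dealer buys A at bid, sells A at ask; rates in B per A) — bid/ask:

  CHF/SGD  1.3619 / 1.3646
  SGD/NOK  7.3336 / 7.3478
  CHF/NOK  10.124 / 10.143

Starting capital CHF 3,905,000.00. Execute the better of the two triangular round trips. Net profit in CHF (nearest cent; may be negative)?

Net profit: CHF 37,852.05

Best loop CHF → NOK → SGD → CHF:
CHF 3,905,000.00 × 10.124 (sell CHF at bid) = NOK 39,534,220.00
NOK 39,534,220.00 ÷ 7.3478 (buy SGD at ask) = SGD 5,380,415.91
SGD 5,380,415.91 ÷ 1.3646 (buy CHF at ask) = CHF 3,942,852.05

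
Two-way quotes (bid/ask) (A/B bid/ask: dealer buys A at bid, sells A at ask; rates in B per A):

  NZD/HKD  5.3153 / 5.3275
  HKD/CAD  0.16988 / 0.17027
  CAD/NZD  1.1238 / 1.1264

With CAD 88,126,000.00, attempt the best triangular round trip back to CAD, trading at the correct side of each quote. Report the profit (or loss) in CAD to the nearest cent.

Net profit: CAD 1,299,858.83

Best loop CAD → NZD → HKD → CAD:
CAD 88,126,000.00 × 1.1238 (sell CAD at bid) = NZD 99,035,998.80
NZD 99,035,998.80 × 5.3153 (sell NZD at bid) = HKD 526,406,044.42
HKD 526,406,044.42 × 0.16988 (sell HKD at bid) = CAD 89,425,858.83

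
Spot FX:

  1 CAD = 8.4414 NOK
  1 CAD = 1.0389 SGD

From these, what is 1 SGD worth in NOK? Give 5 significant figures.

SGD/NOK = 8.1253

1 SGD ÷ 1.0389 = 0.962557 CAD
0.962557 CAD × 8.4414 = 8.12532 NOK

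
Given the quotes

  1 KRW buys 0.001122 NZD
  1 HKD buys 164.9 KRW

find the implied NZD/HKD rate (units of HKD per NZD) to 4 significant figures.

1 NZD ÷ 0.001122 = 891.266 KRW
891.266 KRW ÷ 164.9 = 5.40489 HKD

NZD/HKD = 5.405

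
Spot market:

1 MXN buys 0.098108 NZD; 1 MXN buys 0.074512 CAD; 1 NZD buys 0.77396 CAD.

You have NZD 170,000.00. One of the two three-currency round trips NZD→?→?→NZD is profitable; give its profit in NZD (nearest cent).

Profit: NZD 3,238.99

Profitable loop is NZD → CAD → MXN → NZD:
NZD 170,000.00 × 0.77396 = CAD 131,573.20
CAD 131,573.20 ÷ 0.074512 = MXN 1,765,798.80
MXN 1,765,798.80 × 0.098108 = NZD 173,238.99
Profit = NZD 173,238.99 − NZD 170,000.00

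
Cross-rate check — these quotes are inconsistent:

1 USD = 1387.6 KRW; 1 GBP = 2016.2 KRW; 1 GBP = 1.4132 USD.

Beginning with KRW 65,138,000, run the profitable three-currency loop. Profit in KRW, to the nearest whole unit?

Profit: KRW 1,835,055

Profitable loop is KRW → USD → GBP → KRW:
KRW 65,138,000 ÷ 1387.6 = USD 46,942.92
USD 46,942.92 ÷ 1.4132 = GBP 33,217.47
GBP 33,217.47 × 2016.2 = KRW 66,973,055
Profit = KRW 66,973,055 − KRW 65,138,000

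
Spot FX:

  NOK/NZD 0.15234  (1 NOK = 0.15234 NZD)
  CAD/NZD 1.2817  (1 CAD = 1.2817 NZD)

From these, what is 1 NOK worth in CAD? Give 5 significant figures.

NOK/CAD = 0.11886

1 NOK × 0.15234 = 0.15234 NZD
0.15234 NZD ÷ 1.2817 = 0.118858 CAD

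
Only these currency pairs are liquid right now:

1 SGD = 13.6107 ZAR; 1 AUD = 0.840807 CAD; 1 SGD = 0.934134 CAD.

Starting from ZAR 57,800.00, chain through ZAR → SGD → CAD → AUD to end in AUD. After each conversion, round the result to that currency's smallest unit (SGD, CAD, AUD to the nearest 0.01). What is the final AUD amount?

ZAR 57,800.00 ÷ 13.6107 = SGD 4,246.66
SGD 4,246.66 × 0.934134 = CAD 3,966.95
CAD 3,966.95 ÷ 0.840807 = AUD 4,718.03

AUD 4,718.03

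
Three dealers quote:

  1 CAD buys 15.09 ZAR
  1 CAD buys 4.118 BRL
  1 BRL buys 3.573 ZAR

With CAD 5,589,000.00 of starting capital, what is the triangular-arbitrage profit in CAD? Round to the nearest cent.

Profit: CAD 142,971.08

Profitable loop is CAD → ZAR → BRL → CAD:
CAD 5,589,000.00 × 15.09 = ZAR 84,338,010.00
ZAR 84,338,010.00 ÷ 3.573 = BRL 23,604,256.93
BRL 23,604,256.93 ÷ 4.118 = CAD 5,731,971.08
Profit = CAD 5,731,971.08 − CAD 5,589,000.00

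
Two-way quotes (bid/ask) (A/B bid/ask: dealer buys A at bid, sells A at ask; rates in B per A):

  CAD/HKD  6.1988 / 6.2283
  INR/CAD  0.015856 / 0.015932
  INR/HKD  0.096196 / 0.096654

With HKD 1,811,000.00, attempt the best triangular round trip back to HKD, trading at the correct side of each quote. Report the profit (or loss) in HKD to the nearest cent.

Best loop HKD → INR → CAD → HKD:
HKD 1,811,000.00 ÷ 0.096654 (buy INR at ask) = INR 18,736,937.94
INR 18,736,937.94 × 0.015856 (sell INR at bid) = CAD 297,092.89
CAD 297,092.89 × 6.1988 (sell CAD at bid) = HKD 1,841,619.39

Net profit: HKD 30,619.39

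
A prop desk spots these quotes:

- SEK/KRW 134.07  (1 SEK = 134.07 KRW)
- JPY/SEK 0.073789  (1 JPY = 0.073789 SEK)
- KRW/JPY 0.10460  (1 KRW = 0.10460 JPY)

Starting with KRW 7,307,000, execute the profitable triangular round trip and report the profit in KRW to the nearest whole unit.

Profit: KRW 254,257

Profitable loop is KRW → JPY → SEK → KRW:
KRW 7,307,000 × 0.10460 = JPY 764,312
JPY 764,312 × 0.073789 = SEK 56,397.83
SEK 56,397.83 × 134.07 = KRW 7,561,257
Profit = KRW 7,561,257 − KRW 7,307,000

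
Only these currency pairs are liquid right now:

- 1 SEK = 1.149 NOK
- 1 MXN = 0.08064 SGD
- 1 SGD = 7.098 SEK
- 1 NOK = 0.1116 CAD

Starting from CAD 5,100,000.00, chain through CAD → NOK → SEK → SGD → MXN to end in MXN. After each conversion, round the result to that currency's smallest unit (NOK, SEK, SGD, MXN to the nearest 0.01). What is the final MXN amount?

MXN 69,486,340.28

CAD 5,100,000.00 ÷ 0.1116 = NOK 45,698,924.73
NOK 45,698,924.73 ÷ 1.149 = SEK 39,772,780.44
SEK 39,772,780.44 ÷ 7.098 = SGD 5,603,378.48
SGD 5,603,378.48 ÷ 0.08064 = MXN 69,486,340.28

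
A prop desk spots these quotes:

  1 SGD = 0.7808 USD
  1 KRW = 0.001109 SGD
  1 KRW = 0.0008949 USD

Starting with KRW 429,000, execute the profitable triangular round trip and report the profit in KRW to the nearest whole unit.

Profitable loop is KRW → USD → SGD → KRW:
KRW 429,000 × 0.0008949 = USD 383.91
USD 383.91 ÷ 0.7808 = SGD 491.69
SGD 491.69 ÷ 0.001109 = KRW 443,364
Profit = KRW 443,364 − KRW 429,000

Profit: KRW 14,364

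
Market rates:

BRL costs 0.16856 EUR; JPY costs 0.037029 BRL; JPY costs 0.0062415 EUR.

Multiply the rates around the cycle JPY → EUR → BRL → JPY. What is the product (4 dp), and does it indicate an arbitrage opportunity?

Around JPY → EUR → BRL → JPY: 1 × 0.0062415 ÷ 0.16856 ÷ 0.037029 = 0.999983
Product ≈ 1 (deviation 0.002%, within rounding noise).

1.0000 (no arbitrage)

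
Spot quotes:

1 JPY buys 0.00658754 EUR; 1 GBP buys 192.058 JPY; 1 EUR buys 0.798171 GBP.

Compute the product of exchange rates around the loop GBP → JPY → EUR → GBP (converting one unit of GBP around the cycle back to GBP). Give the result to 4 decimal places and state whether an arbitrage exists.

Around GBP → JPY → EUR → GBP: 1 × 192.058 × 0.00658754 × 0.798171 = 1.009838
Product > 1; profitable direction is GBP → JPY → EUR → GBP.

1.0098 (arbitrage exists)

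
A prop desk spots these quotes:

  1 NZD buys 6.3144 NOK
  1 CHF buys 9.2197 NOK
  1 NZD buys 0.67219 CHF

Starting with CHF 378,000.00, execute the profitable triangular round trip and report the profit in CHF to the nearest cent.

Profit: CHF 7,136.83

Profitable loop is CHF → NZD → NOK → CHF:
CHF 378,000.00 ÷ 0.67219 = NZD 562,341.00
NZD 562,341.00 × 6.3144 = NOK 3,550,846.04
NOK 3,550,846.04 ÷ 9.2197 = CHF 385,136.83
Profit = CHF 385,136.83 − CHF 378,000.00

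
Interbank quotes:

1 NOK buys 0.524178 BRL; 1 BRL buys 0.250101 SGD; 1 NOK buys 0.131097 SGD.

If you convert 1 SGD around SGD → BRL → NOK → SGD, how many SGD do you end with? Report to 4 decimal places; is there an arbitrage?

Around SGD → BRL → NOK → SGD: 1 ÷ 0.250101 ÷ 0.524178 × 0.131097 = 0.999997
Product ≈ 1 (deviation 0.000%, within rounding noise).

1.0000 (no arbitrage)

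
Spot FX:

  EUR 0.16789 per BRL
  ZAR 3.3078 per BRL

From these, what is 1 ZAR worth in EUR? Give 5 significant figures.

ZAR/EUR = 0.050756

1 ZAR ÷ 3.3078 = 0.302316 BRL
0.302316 BRL × 0.16789 = 0.0507558 EUR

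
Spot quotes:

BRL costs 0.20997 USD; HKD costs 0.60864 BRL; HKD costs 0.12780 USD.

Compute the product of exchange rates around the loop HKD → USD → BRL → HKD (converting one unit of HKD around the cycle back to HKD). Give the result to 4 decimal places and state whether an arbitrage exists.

Around HKD → USD → BRL → HKD: 1 × 0.12780 ÷ 0.20997 ÷ 0.60864 = 1.000030
Product ≈ 1 (deviation 0.003%, within rounding noise).

1.0000 (no arbitrage)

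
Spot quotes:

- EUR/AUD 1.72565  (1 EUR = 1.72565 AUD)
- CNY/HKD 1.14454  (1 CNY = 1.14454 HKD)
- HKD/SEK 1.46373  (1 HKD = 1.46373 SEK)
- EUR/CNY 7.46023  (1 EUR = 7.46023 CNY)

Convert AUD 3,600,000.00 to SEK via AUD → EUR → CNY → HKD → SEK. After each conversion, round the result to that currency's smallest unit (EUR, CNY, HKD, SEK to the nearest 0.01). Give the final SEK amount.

AUD 3,600,000.00 ÷ 1.72565 = EUR 2,086,170.43
EUR 2,086,170.43 × 7.46023 = CNY 15,563,311.23
CNY 15,563,311.23 × 1.14454 = HKD 17,812,832.24
HKD 17,812,832.24 × 1.46373 = SEK 26,073,176.93

SEK 26,073,176.93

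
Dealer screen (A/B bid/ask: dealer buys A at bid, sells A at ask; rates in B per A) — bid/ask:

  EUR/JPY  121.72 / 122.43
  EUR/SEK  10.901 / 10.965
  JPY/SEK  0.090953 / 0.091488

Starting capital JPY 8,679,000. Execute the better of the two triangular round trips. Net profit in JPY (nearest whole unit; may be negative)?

Net profit: JPY 83,742

Best loop JPY → SEK → EUR → JPY:
JPY 8,679,000 × 0.090953 (sell JPY at bid) = SEK 789,381.09
SEK 789,381.09 ÷ 10.965 (buy EUR at ask) = EUR 71,990.98
EUR 71,990.98 × 121.72 (sell EUR at bid) = JPY 8,762,742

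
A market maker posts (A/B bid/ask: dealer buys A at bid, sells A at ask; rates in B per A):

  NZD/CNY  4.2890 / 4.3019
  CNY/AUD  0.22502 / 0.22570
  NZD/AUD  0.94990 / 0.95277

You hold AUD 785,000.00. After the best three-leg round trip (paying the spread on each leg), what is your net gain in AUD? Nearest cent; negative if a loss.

Best loop AUD → NZD → CNY → AUD:
AUD 785,000.00 ÷ 0.95277 (buy NZD at ask) = NZD 823,913.43
NZD 823,913.43 × 4.2890 (sell NZD at bid) = CNY 3,533,764.71
CNY 3,533,764.71 × 0.22502 (sell CNY at bid) = AUD 795,167.73

Net profit: AUD 10,167.73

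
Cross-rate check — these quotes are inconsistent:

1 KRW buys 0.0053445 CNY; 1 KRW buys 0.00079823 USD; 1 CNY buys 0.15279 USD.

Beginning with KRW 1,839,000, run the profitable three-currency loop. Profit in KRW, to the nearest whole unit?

Profitable loop is KRW → CNY → USD → KRW:
KRW 1,839,000 × 0.0053445 = CNY 9,828.54
CNY 9,828.54 × 0.15279 = USD 1,501.70
USD 1,501.70 ÷ 0.00079823 = KRW 1,881,290
Profit = KRW 1,881,290 − KRW 1,839,000

Profit: KRW 42,290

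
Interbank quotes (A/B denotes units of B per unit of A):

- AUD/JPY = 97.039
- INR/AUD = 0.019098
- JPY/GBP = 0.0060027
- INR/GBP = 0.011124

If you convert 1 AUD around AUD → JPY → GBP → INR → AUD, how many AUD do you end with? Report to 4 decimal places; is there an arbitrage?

Around AUD → JPY → GBP → INR → AUD: 1 × 97.039 × 0.0060027 ÷ 0.011124 × 0.019098 = 1.000046
Product ≈ 1 (deviation 0.005%, within rounding noise).

1.0000 (no arbitrage)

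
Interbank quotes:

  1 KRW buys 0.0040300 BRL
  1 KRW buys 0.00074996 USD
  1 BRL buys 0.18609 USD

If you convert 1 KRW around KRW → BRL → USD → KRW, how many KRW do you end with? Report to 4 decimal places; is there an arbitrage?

1.0000 (no arbitrage)

Around KRW → BRL → USD → KRW: 1 × 0.0040300 × 0.18609 ÷ 0.00074996 = 0.999977
Product ≈ 1 (deviation 0.002%, within rounding noise).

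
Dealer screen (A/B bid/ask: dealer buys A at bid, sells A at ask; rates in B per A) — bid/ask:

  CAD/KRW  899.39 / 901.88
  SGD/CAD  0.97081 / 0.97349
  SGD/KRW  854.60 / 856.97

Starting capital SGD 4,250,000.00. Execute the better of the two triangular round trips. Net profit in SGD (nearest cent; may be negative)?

Net profit: SGD 80,176.58

Best loop SGD → CAD → KRW → SGD:
SGD 4,250,000.00 × 0.97081 (sell SGD at bid) = CAD 4,125,942.50
CAD 4,125,942.50 × 899.39 (sell CAD at bid) = KRW 3,710,831,425
KRW 3,710,831,425 ÷ 856.97 (buy SGD at ask) = SGD 4,330,176.58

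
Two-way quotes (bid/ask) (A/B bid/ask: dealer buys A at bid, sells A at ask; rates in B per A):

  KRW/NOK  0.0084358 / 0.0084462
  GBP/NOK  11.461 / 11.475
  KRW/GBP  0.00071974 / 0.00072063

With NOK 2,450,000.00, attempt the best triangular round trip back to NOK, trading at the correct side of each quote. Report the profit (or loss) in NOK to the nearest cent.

Net profit: NOK 49,351.44

Best loop NOK → GBP → KRW → NOK:
NOK 2,450,000.00 ÷ 11.475 (buy GBP at ask) = GBP 213,507.63
GBP 213,507.63 ÷ 0.00072063 (buy KRW at ask) = KRW 296,279,124
KRW 296,279,124 × 0.0084358 (sell KRW at bid) = NOK 2,499,351.44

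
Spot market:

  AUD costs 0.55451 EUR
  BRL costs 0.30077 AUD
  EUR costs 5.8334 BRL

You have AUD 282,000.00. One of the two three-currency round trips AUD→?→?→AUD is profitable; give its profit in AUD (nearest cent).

Profitable loop is AUD → BRL → EUR → AUD:
AUD 282,000.00 ÷ 0.30077 = BRL 937,593.51
BRL 937,593.51 ÷ 5.8334 = EUR 160,728.48
EUR 160,728.48 ÷ 0.55451 = AUD 289,856.77
Profit = AUD 289,856.77 − AUD 282,000.00

Profit: AUD 7,856.77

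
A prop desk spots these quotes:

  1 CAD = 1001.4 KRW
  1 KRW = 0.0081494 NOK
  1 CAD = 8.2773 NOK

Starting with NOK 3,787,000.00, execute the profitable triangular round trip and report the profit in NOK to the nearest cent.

Profitable loop is NOK → KRW → CAD → NOK:
NOK 3,787,000.00 ÷ 0.0081494 = KRW 464,696,787
KRW 464,696,787 ÷ 1001.4 = CAD 464,047.12
CAD 464,047.12 × 8.2773 = NOK 3,841,057.24
Profit = NOK 3,841,057.24 − NOK 3,787,000.00

Profit: NOK 54,057.24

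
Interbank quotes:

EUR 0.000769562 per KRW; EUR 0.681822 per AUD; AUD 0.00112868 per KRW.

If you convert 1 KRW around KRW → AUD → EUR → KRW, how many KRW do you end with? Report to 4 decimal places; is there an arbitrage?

1.0000 (no arbitrage)

Around KRW → AUD → EUR → KRW: 1 × 0.00112868 × 0.681822 ÷ 0.000769562 = 0.999996
Product ≈ 1 (deviation 0.000%, within rounding noise).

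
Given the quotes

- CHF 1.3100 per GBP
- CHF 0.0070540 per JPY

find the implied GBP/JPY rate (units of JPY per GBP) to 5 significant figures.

1 GBP × 1.3100 = 1.31 CHF
1.31 CHF ÷ 0.0070540 = 185.71 JPY

GBP/JPY = 185.71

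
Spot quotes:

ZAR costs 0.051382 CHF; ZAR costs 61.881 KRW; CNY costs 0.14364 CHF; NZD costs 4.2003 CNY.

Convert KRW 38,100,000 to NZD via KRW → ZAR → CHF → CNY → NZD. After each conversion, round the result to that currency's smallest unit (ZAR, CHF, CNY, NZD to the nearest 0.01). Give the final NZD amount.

KRW 38,100,000 ÷ 61.881 = ZAR 615,697.87
ZAR 615,697.87 × 0.051382 = CHF 31,635.79
CHF 31,635.79 ÷ 0.14364 = CNY 220,243.60
CNY 220,243.60 ÷ 4.2003 = NZD 52,435.21

NZD 52,435.21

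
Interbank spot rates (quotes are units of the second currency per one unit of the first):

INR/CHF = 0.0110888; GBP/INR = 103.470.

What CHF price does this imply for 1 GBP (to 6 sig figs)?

GBP/CHF = 1.14736

1 GBP × 103.470 = 103.47 INR
103.47 INR × 0.0110888 = 1.14736 CHF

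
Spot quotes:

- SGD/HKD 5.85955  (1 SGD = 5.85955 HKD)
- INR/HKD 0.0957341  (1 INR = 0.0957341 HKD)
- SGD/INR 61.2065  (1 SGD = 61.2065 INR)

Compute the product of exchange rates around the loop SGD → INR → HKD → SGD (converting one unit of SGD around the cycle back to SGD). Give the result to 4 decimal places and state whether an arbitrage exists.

1.0000 (no arbitrage)

Around SGD → INR → HKD → SGD: 1 × 61.2065 × 0.0957341 ÷ 5.85955 = 1.000000
Product ≈ 1 (deviation 0.000%, within rounding noise).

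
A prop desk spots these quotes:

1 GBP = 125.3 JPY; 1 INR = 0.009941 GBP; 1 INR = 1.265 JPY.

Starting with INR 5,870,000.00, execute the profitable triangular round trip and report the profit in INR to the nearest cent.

Profitable loop is INR → JPY → GBP → INR:
INR 5,870,000.00 × 1.265 = JPY 7,425,550
JPY 7,425,550 ÷ 125.3 = GBP 59,262.17
GBP 59,262.17 ÷ 0.009941 = INR 5,961,389.28
Profit = INR 5,961,389.28 − INR 5,870,000.00

Profit: INR 91,389.28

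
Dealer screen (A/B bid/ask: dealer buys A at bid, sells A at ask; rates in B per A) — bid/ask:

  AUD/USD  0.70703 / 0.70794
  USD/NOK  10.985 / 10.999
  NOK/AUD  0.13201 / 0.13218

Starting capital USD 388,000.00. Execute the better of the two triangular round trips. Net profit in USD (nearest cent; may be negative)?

Best loop USD → NOK → AUD → USD:
USD 388,000.00 × 10.985 (sell USD at bid) = NOK 4,262,180.00
NOK 4,262,180.00 × 0.13201 (sell NOK at bid) = AUD 562,650.38
AUD 562,650.38 × 0.70703 (sell AUD at bid) = USD 397,810.70

Net profit: USD 9,810.70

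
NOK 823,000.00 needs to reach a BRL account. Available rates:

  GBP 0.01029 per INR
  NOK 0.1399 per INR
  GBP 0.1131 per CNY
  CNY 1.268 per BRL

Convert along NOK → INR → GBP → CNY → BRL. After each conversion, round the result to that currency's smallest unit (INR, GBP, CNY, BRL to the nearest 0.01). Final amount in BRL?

NOK 823,000.00 ÷ 0.1399 = INR 5,882,773.41
INR 5,882,773.41 × 0.01029 = GBP 60,533.74
GBP 60,533.74 ÷ 0.1131 = CNY 535,223.17
CNY 535,223.17 ÷ 1.268 = BRL 422,100.29

BRL 422,100.29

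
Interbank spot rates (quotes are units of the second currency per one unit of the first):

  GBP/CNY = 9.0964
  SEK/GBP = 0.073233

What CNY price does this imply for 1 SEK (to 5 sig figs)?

SEK/CNY = 0.66616

1 SEK × 0.073233 = 0.073233 GBP
0.073233 GBP × 9.0964 = 0.666157 CNY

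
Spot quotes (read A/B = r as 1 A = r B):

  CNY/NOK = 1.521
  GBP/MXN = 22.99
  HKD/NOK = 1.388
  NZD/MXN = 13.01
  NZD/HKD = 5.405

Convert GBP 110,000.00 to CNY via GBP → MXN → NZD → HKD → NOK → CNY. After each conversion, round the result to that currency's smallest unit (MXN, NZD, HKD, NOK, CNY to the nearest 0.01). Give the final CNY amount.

CNY 958,760.92

GBP 110,000.00 × 22.99 = MXN 2,528,900.00
MXN 2,528,900.00 ÷ 13.01 = NZD 194,381.25
NZD 194,381.25 × 5.405 = HKD 1,050,630.66
HKD 1,050,630.66 × 1.388 = NOK 1,458,275.36
NOK 1,458,275.36 ÷ 1.521 = CNY 958,760.92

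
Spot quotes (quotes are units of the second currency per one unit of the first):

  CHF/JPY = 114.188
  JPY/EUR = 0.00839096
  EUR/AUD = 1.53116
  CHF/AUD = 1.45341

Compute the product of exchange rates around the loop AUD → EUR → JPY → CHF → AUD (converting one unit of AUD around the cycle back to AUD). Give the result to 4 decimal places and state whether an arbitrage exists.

Around AUD → EUR → JPY → CHF → AUD: 1 ÷ 1.53116 ÷ 0.00839096 ÷ 114.188 × 1.45341 = 0.990685
Product < 1; profitable direction is AUD → CHF → JPY → EUR → AUD.

0.9907 (arbitrage exists)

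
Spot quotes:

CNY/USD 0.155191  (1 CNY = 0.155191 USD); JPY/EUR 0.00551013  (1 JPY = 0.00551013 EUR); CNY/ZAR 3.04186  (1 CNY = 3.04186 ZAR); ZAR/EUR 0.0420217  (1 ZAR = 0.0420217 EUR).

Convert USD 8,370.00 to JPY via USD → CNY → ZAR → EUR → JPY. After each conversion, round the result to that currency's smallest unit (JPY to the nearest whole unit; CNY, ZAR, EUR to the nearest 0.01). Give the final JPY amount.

JPY 1,251,152

USD 8,370.00 ÷ 0.155191 = CNY 53,933.54
CNY 53,933.54 × 3.04186 = ZAR 164,058.28
ZAR 164,058.28 × 0.0420217 = EUR 6,894.01
EUR 6,894.01 ÷ 0.00551013 = JPY 1,251,152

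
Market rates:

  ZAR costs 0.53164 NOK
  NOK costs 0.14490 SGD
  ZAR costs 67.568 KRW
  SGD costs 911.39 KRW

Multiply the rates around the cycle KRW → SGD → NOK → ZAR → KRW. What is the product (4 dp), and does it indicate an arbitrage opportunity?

0.9624 (arbitrage exists)

Around KRW → SGD → NOK → ZAR → KRW: 1 ÷ 911.39 ÷ 0.14490 ÷ 0.53164 × 67.568 = 0.962389
Product < 1; profitable direction is KRW → ZAR → NOK → SGD → KRW.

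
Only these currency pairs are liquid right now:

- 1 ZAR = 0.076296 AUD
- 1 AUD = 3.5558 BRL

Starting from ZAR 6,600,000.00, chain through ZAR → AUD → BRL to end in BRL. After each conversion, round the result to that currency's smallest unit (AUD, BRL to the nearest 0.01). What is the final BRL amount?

BRL 1,790,535.89

ZAR 6,600,000.00 × 0.076296 = AUD 503,553.60
AUD 503,553.60 × 3.5558 = BRL 1,790,535.89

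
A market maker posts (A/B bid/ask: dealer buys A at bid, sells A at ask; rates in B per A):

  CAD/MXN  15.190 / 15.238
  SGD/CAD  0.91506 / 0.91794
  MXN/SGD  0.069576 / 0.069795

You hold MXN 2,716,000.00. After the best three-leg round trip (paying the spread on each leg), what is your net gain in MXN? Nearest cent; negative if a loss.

Net profit: MXN 66,038.85

Best loop MXN → CAD → SGD → MXN:
MXN 2,716,000.00 ÷ 15.238 (buy CAD at ask) = CAD 178,238.61
CAD 178,238.61 ÷ 0.91794 (buy SGD at ask) = SGD 194,172.40
SGD 194,172.40 ÷ 0.069795 (buy MXN at ask) = MXN 2,782,038.85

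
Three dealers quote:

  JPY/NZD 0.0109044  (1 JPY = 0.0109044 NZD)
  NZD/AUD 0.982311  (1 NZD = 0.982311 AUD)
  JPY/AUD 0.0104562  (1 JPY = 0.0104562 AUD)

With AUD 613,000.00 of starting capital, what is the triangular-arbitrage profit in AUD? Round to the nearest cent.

Profit: AUD 14,967.80

Profitable loop is AUD → JPY → NZD → AUD:
AUD 613,000.00 ÷ 0.0104562 = JPY 58,625,504
JPY 58,625,504 × 0.0109044 = NZD 639,275.95
NZD 639,275.95 × 0.982311 = AUD 627,967.80
Profit = AUD 627,967.80 − AUD 613,000.00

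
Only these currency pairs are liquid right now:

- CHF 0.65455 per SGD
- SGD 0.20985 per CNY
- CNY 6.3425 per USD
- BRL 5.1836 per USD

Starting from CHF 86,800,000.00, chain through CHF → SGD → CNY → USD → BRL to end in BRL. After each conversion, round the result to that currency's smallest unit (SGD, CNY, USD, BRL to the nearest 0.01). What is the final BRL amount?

CHF 86,800,000.00 ÷ 0.65455 = SGD 132,610,190.21
SGD 132,610,190.21 ÷ 0.20985 = CNY 631,928,473.72
CNY 631,928,473.72 ÷ 6.3425 = USD 99,633,972.99
USD 99,633,972.99 × 5.1836 = BRL 516,462,662.39

BRL 516,462,662.39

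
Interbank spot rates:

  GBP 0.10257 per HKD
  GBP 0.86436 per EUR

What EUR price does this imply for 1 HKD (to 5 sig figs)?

HKD/EUR = 0.11867

1 HKD × 0.10257 = 0.10257 GBP
0.10257 GBP ÷ 0.86436 = 0.118666 EUR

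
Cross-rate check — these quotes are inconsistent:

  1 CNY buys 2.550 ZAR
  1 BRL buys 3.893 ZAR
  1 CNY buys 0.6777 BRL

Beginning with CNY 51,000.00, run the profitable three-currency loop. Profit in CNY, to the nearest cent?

Profit: CNY 1,765.72

Profitable loop is CNY → BRL → ZAR → CNY:
CNY 51,000.00 × 0.6777 = BRL 34,562.70
BRL 34,562.70 × 3.893 = ZAR 134,552.59
ZAR 134,552.59 ÷ 2.550 = CNY 52,765.72
Profit = CNY 52,765.72 − CNY 51,000.00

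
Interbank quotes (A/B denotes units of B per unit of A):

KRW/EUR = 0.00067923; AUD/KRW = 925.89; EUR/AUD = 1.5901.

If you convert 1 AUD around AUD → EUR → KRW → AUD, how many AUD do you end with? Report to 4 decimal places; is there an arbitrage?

Around AUD → EUR → KRW → AUD: 1 ÷ 1.5901 ÷ 0.00067923 ÷ 925.89 = 0.999998
Product ≈ 1 (deviation 0.000%, within rounding noise).

1.0000 (no arbitrage)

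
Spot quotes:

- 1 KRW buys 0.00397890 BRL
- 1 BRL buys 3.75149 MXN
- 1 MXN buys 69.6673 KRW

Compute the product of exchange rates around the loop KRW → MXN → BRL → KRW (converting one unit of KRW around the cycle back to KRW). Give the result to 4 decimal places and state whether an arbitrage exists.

0.9616 (arbitrage exists)

Around KRW → MXN → BRL → KRW: 1 ÷ 69.6673 ÷ 3.75149 ÷ 0.00397890 = 0.961622
Product < 1; profitable direction is KRW → BRL → MXN → KRW.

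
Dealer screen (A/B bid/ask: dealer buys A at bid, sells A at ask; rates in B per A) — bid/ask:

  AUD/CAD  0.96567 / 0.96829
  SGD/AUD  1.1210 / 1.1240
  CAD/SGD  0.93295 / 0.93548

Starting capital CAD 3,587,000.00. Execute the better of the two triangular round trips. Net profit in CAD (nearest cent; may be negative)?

Best loop CAD → SGD → AUD → CAD:
CAD 3,587,000.00 × 0.93295 (sell CAD at bid) = SGD 3,346,491.65
SGD 3,346,491.65 × 1.1210 (sell SGD at bid) = AUD 3,751,417.14
AUD 3,751,417.14 × 0.96567 (sell AUD at bid) = CAD 3,622,630.99

Net profit: CAD 35,630.99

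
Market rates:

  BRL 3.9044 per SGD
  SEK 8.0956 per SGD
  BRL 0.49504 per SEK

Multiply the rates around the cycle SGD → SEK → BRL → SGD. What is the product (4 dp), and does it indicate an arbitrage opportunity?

Around SGD → SEK → BRL → SGD: 1 × 8.0956 × 0.49504 ÷ 3.9044 = 1.026443
Product > 1; profitable direction is SGD → SEK → BRL → SGD.

1.0264 (arbitrage exists)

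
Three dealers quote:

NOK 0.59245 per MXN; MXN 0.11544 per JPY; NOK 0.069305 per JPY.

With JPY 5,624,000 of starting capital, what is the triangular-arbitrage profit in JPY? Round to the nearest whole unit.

Profit: JPY 75,042

Profitable loop is JPY → NOK → MXN → JPY:
JPY 5,624,000 × 0.069305 = NOK 389,771.32
NOK 389,771.32 ÷ 0.59245 = MXN 657,897.41
MXN 657,897.41 ÷ 0.11544 = JPY 5,699,042
Profit = JPY 5,699,042 − JPY 5,624,000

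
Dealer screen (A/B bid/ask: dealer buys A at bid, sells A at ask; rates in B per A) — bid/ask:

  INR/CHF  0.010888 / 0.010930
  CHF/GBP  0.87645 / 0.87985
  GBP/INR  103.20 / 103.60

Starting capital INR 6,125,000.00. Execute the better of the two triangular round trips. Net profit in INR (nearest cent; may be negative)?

Best loop INR → GBP → CHF → INR:
INR 6,125,000.00 ÷ 103.60 (buy GBP at ask) = GBP 59,121.62
GBP 59,121.62 ÷ 0.87985 (buy CHF at ask) = CHF 67,195.11
CHF 67,195.11 ÷ 0.010930 (buy INR at ask) = INR 6,147,768.95

Net profit: INR 22,768.95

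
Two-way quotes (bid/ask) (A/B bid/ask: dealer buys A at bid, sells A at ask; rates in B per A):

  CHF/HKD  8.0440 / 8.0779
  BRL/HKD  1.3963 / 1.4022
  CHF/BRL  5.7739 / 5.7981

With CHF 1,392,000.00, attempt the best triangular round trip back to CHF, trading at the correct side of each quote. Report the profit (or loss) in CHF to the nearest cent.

Net result: CHF -2,723.28 (no profitable arbitrage after spreads)

Best loop CHF → BRL → HKD → CHF:
CHF 1,392,000.00 × 5.7739 (sell CHF at bid) = BRL 8,037,268.80
BRL 8,037,268.80 × 1.3963 (sell BRL at bid) = HKD 11,222,438.43
HKD 11,222,438.43 ÷ 8.0779 (buy CHF at ask) = CHF 1,389,276.72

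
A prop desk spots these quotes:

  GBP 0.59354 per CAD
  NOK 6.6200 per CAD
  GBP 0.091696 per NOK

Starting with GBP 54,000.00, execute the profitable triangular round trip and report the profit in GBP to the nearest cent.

Profitable loop is GBP → CAD → NOK → GBP:
GBP 54,000.00 ÷ 0.59354 = CAD 90,979.55
CAD 90,979.55 × 6.6200 = NOK 602,284.60
NOK 602,284.60 × 0.091696 = GBP 55,227.09
Profit = GBP 55,227.09 − GBP 54,000.00

Profit: GBP 1,227.09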